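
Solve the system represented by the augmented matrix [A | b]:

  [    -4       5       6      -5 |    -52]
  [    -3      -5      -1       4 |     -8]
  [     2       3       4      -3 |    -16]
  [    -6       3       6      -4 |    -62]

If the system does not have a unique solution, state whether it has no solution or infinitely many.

x_1 = 4, x_2 = 2, x_3 = -6, x_4 = 2

Row-reduce the augmented matrix:
R1 ← R1 / (-4).
R2 ← R2 + 3·R1.
R3 ← R3 − 2·R1.
R4 ← R4 + 6·R1.
R2 ← R2 / (-35/4).
R1 ← R1 + 5/4·R2.
R3 ← R3 − 11/2·R2.
R4 ← R4 + 9/2·R2.
R3 ← R3 / (124/35).
R1 ← R1 + 5/7·R3.
R2 ← R2 − 22/35·R3.
R4 ← R4 + 6/35·R3.
R4 ← R4 / (-16/31).
R1 ← R1 − 1/62·R4.
R2 ← R2 + 24/31·R4.
R3 ← R3 + 11/62·R4.
Reading off the reduced rows gives x_1 = 4, x_2 = 2, x_3 = -6, x_4 = 2.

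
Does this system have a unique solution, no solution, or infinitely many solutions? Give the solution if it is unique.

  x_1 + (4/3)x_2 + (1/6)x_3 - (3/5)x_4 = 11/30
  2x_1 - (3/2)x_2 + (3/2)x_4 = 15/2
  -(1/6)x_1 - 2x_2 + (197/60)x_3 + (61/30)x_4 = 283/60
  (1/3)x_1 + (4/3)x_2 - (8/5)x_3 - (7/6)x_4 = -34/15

infinitely many solutions

Row-reduce:
R2 ← R2 − 2·R1.
R3 ← R3 + 1/6·R1.
R4 ← R4 − 1/3·R1.
R2 ← R2 / (-25/6).
R1 ← R1 − 4/3·R2.
R3 ← R3 + 16/9·R2.
R4 ← R4 − 8/9·R2.
R3 ← R3 / (259/75).
R1 ← R1 − 3/50·R3.
R2 ← R2 − 2/25·R3.
R4 ← R4 + 259/150·R3.
Rank is 3 with 4 unknowns, leaving x_4 free.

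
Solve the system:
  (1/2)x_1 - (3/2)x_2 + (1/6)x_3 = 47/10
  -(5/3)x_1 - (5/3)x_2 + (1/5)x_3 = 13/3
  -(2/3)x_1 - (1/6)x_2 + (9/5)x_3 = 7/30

x_1 = 2/5, x_2 = -3, x_3 = 0

Row-reduce the augmented matrix:
R1 ← R1 / (1/2).
R2 ← R2 + 5/3·R1.
R3 ← R3 + 2/3·R1.
R2 ← R2 / (-20/3).
R1 ← R1 + 3·R2.
R3 ← R3 + 13/6·R2.
R3 ← R3 / (533/300).
R1 ← R1 + 1/150·R3.
R2 ← R2 + 17/150·R3.
Reading off the reduced rows gives x_1 = 2/5, x_2 = -3, x_3 = 0.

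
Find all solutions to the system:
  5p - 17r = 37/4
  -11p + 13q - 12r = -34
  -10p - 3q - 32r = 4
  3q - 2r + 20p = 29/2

p = 1, q = -2, r = -1/4

Row-reduce the augmented matrix:
R1 ← R1 / (5).
R2 ← R2 + 11·R1.
R3 ← R3 + 10·R1.
R4 ← R4 − 20·R1.
R2 ← R2 / (13).
R3 ← R3 + 3·R2.
R4 ← R4 − 3·R2.
R3 ← R3 / (-387/5).
R1 ← R1 + 17/5·R3.
R2 ← R2 + 19/5·R3.
R4 ← R4 − 387/5·R3.
R4 reduces to 0 = 0, so the extra equation is consistent.
Reading off the reduced rows gives p = 1, q = -2, r = -1/4.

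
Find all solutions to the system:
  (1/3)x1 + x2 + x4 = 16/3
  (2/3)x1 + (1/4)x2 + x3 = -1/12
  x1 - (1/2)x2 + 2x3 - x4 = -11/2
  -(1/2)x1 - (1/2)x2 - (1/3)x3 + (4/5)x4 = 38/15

infinitely many solutions

Row-reduce:
R1 ← R1 / (1/3).
R2 ← R2 − 2/3·R1.
R3 ← R3 − 1·R1.
R4 ← R4 + 1/2·R1.
R2 ← R2 / (-7/4).
R1 ← R1 − 3·R2.
R3 ← R3 + 7/2·R2.
R4 ← R4 − 1·R2.
Swap R3 and R4.
R3 ← R3 / (5/21).
R1 ← R1 − 12/7·R3.
R2 ← R2 + 4/7·R3.
Rank is 3 with 4 unknowns, leaving x4 free.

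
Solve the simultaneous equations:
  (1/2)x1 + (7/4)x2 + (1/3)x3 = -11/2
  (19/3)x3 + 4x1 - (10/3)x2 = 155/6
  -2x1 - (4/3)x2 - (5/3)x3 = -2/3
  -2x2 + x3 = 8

Row-reduce:
R1 ← R1 / (1/2).
R2 ← R2 − 4·R1.
R3 ← R3 + 2·R1.
R2 ← R2 / (-52/3).
R1 ← R1 − 7/2·R2.
R3 ← R3 − 17/3·R2.
R4 ← R4 + 2·R2.
R3 ← R3 / (45/52).
R1 ← R1 − 439/312·R3.
R2 ← R2 + 11/52·R3.
R4 ← R4 − 15/26·R3.
Row 4 reduces to 0 = -1/6, a contradiction. The system is inconsistent.

no solution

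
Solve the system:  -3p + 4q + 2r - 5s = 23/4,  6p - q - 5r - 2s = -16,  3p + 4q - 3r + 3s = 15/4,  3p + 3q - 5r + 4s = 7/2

Row-reduce the augmented matrix:
R1 ← R1 / (-3).
R2 ← R2 − 6·R1.
R3 ← R3 − 3·R1.
R4 ← R4 − 3·R1.
R2 ← R2 / (7).
R1 ← R1 + 4/3·R2.
R3 ← R3 − 8·R2.
R4 ← R4 − 7·R2.
R3 ← R3 / (1/7).
R1 ← R1 + 6/7·R3.
R2 ← R2 + 1/7·R3.
R4 ← R4 + 2·R3.
R4 ← R4 / (175).
R1 ← R1 − 209/3·R4.
R2 ← R2 − 10·R4.
R3 ← R3 − 82·R4.
Reading off the reduced rows gives p = -2, q = 3/2, r = 0, s = 5/4.

p = -2, q = 3/2, r = 0, s = 5/4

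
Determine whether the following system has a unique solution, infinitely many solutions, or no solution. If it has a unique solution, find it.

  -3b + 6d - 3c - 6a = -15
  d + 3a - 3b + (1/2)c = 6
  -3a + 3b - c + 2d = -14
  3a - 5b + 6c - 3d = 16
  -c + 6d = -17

Row-reduce:
R1 ← R1 / (-6).
R2 ← R2 − 3·R1.
R3 ← R3 + 3·R1.
R4 ← R4 − 3·R1.
R2 ← R2 / (-9/2).
R1 ← R1 − 1/2·R2.
R3 ← R3 − 9/2·R2.
R4 ← R4 + 13/2·R2.
R3 ← R3 / (-1/2).
R1 ← R1 − 7/18·R3.
R2 ← R2 − 2/9·R3.
R4 ← R4 − 107/18·R3.
R5 ← R5 + 1·R3.
R4 ← R4 / (269/9).
R1 ← R1 − 16/9·R4.
R2 ← R2 − 4/9·R4.
R3 ← R3 + 6·R4.
Row 5 reduces to 0 = -1, a contradiction. The system is inconsistent.

no solution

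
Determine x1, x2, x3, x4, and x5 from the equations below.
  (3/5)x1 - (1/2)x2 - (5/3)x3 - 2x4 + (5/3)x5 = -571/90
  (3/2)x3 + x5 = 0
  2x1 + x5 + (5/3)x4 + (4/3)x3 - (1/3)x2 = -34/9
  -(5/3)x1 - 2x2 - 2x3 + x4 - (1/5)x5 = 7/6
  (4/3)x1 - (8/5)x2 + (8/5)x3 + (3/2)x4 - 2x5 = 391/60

x1 = -3/2, x2 = -1, x3 = 5/3, x4 = -1/2, x5 = -5/2

Row-reduce the augmented matrix:
R1 ← R1 / (3/5).
R3 ← R3 − 2·R1.
R4 ← R4 + 5/3·R1.
R5 ← R5 − 4/3·R1.
Swap R2 and R3.
R2 ← R2 / (4/3).
R1 ← R1 + 5/6·R2.
R4 ← R4 + 61/18·R2.
R5 ← R5 + 22/45·R2.
R3 ← R3 / (3/2).
R1 ← R1 − 55/36·R3.
R2 ← R2 − 31/6·R3.
R4 ← R4 − 1175/108·R3.
R5 ← R5 − 1057/135·R3.
R4 ← R4 / (133/8).
R1 ← R1 − 15/8·R4.
R2 ← R2 − 25/4·R4.
R5 ← R5 − 9·R4.
R5 ← R5 / (-516799/107730).
R1 ← R1 − 214/399·R5.
R2 ← R2 + 15586/10773·R5.
R3 ← R3 − 2/3·R5.
R4 ← R4 + 46663/53865·R5.
Reading off the reduced rows gives x1 = -3/2, x2 = -1, x3 = 5/3, x4 = -1/2, x5 = -5/2.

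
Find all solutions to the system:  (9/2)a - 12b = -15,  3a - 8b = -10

infinitely many solutions

Row-reduce:
R1 ← R1 / (9/2).
R2 ← R2 − 3·R1.
Rank is 1 with 2 unknowns, leaving b free.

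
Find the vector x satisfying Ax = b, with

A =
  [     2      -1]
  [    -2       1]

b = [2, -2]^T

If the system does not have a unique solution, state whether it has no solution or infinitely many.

infinitely many solutions

Row-reduce:
R1 ← R1 / (2).
R2 ← R2 + 2·R1.
Rank is 1 with 2 unknowns, leaving x_2 free.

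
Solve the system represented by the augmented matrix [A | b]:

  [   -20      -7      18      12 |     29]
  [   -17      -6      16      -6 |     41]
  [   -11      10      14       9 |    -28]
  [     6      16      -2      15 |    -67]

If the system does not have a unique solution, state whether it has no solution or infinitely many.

no solution

Row-reduce:
R1 ← R1 / (-20).
R2 ← R2 + 17·R1.
R3 ← R3 + 11·R1.
R4 ← R4 − 6·R1.
R2 ← R2 / (-1/20).
R1 ← R1 − 7/20·R2.
R3 ← R3 − 277/20·R2.
R4 ← R4 − 139/10·R2.
R3 ← R3 / (198).
R1 ← R1 − 4·R3.
R2 ← R2 + 14·R3.
R4 ← R4 − 198·R3.
Row 4 reduces to 0 = 2, a contradiction. The system is inconsistent.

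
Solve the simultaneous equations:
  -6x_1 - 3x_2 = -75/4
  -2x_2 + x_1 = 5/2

Row-reduce the augmented matrix:
R1 ← R1 / (-6).
R2 ← R2 − 1·R1.
R2 ← R2 / (-5/2).
R1 ← R1 − 1/2·R2.
Reading off the reduced rows gives x_1 = 3, x_2 = 1/4.

x_1 = 3, x_2 = 1/4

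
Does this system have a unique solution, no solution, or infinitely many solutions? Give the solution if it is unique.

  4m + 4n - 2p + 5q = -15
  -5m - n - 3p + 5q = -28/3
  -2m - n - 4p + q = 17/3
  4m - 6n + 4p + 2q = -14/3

Row-reduce the augmented matrix:
R1 ← R1 / (4).
R2 ← R2 + 5·R1.
R3 ← R3 + 2·R1.
R4 ← R4 − 4·R1.
R2 ← R2 / (4).
R1 ← R1 − 1·R2.
R3 ← R3 − 1·R2.
R4 ← R4 + 10·R2.
R3 ← R3 / (-29/8).
R1 ← R1 − 7/8·R3.
R2 ← R2 + 11/8·R3.
R4 ← R4 + 31/4·R3.
R4 ← R4 / (686/29).
R1 ← R1 + 81/58·R4.
R2 ← R2 − 74/29·R4.
R3 ← R3 + 11/58·R4.
Reading off the reduced rows gives m = 1/3, n = -4/3, p = -2, q = -3.

m = 1/3, n = -4/3, p = -2, q = -3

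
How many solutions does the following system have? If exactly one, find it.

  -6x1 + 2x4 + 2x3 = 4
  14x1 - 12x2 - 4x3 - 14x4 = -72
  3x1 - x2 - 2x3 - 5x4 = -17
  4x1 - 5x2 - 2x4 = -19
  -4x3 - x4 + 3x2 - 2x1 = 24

x1 = -1, x2 = 1, x3 = -6, x4 = 5

Row-reduce the augmented matrix:
R1 ← R1 / (-6).
R2 ← R2 − 14·R1.
R3 ← R3 − 3·R1.
R4 ← R4 − 4·R1.
R5 ← R5 + 2·R1.
R2 ← R2 / (-12).
R3 ← R3 + 1·R2.
R4 ← R4 + 5·R2.
R5 ← R5 − 3·R2.
R3 ← R3 / (-19/18).
R1 ← R1 + 1/3·R3.
R2 ← R2 + 1/18·R3.
R4 ← R4 − 19/18·R3.
R5 ← R5 + 9/2·R3.
Swap R4 and R5.
R4 ← R4 / (185/19).
R1 ← R1 − 13/19·R4.
R2 ← R2 − 18/19·R4.
R3 ← R3 − 58/19·R4.
R5 reduces to 0 = 0, so the extra equation is consistent.
Reading off the reduced rows gives x1 = -1, x2 = 1, x3 = -6, x4 = 5.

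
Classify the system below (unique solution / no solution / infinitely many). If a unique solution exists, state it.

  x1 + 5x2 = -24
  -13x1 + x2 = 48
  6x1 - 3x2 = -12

Row-reduce the augmented matrix:
R2 ← R2 + 13·R1.
R3 ← R3 − 6·R1.
R2 ← R2 / (66).
R1 ← R1 − 5·R2.
R3 ← R3 + 33·R2.
R3 reduces to 0 = 0, so the extra equation is consistent.
Reading off the reduced rows gives x1 = -4, x2 = -4.

x1 = -4, x2 = -4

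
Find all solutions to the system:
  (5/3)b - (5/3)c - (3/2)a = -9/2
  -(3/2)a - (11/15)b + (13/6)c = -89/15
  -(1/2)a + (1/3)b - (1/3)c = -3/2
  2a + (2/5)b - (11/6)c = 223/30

Row-reduce the augmented matrix:
R1 ← R1 / (-3/2).
R2 ← R2 + 3/2·R1.
R3 ← R3 + 1/2·R1.
R4 ← R4 − 2·R1.
R2 ← R2 / (-12/5).
R1 ← R1 + 10/9·R2.
R3 ← R3 + 2/9·R2.
R4 ← R4 − 118/45·R2.
R3 ← R3 / (-43/324).
R1 ← R1 + 215/324·R3.
R2 ← R2 + 115/72·R3.
R4 ← R4 − 43/324·R3.
R4 reduces to 0 = 0, so the extra equation is consistent.
Reading off the reduced rows gives a = 3, b = -1, c = -1.

a = 3, b = -1, c = -1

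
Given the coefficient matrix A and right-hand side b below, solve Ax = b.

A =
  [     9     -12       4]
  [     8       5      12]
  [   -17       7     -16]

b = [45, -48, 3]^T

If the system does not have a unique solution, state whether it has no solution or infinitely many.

infinitely many solutions

Row-reduce:
R1 ← R1 / (9).
R2 ← R2 − 8·R1.
R3 ← R3 + 17·R1.
R2 ← R2 / (47/3).
R1 ← R1 + 4/3·R2.
R3 ← R3 + 47/3·R2.
Rank is 2 with 3 unknowns, leaving x_3 free.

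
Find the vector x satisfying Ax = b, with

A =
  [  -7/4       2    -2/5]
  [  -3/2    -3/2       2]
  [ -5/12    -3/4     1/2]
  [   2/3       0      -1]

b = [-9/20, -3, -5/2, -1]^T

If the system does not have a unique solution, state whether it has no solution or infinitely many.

no solution

Row-reduce:
R1 ← R1 / (-7/4).
R2 ← R2 + 3/2·R1.
R3 ← R3 + 5/12·R1.
R4 ← R4 − 2/3·R1.
R2 ← R2 / (-45/14).
R1 ← R1 + 8/7·R2.
R3 ← R3 + 103/84·R2.
R4 ← R4 − 16/21·R2.
R3 ← R3 / (-403/1350).
R1 ← R1 + 136/225·R3.
R2 ← R2 + 164/225·R3.
R4 ← R4 + 403/675·R3.
Row 4 reduces to 0 = 1, a contradiction. The system is inconsistent.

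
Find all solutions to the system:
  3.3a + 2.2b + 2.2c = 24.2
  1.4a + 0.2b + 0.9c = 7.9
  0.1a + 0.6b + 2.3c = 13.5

a = 2, b = 3, c = 5

Row-reduce the augmented matrix:
R1 ← R1 / (33/10).
R2 ← R2 − 7/5·R1.
R3 ← R3 − 1/10·R1.
R2 ← R2 / (-11/15).
R1 ← R1 − 2/3·R2.
R3 ← R3 − 8/15·R2.
R3 ← R3 / (243/110).
R1 ← R1 − 7/11·R3.
R2 ← R2 − 1/22·R3.
Reading off the reduced rows gives a = 2, b = 3, c = 5.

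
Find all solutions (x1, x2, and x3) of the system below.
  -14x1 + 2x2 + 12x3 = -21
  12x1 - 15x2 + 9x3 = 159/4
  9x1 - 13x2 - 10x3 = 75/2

x1 = 1, x2 = -2, x3 = -1/4

Row-reduce the augmented matrix:
R1 ← R1 / (-14).
R2 ← R2 − 12·R1.
R3 ← R3 − 9·R1.
R2 ← R2 / (-93/7).
R1 ← R1 + 1/7·R2.
R3 ← R3 + 82/7·R2.
R3 ← R3 / (-598/31).
R1 ← R1 + 33/31·R3.
R2 ← R2 + 45/31·R3.
Reading off the reduced rows gives x1 = 1, x2 = -2, x3 = -1/4.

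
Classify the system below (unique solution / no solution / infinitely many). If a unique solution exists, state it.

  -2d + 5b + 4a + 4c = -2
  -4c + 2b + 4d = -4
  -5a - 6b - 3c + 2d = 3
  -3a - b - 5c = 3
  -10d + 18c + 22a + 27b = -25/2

no solution

Row-reduce:
R1 ← R1 / (4).
R3 ← R3 + 5·R1.
R4 ← R4 + 3·R1.
R5 ← R5 − 22·R1.
R2 ← R2 / (2).
R1 ← R1 − 5/4·R2.
R3 ← R3 − 1/4·R2.
R4 ← R4 − 11/4·R2.
R5 ← R5 + 1/2·R2.
R3 ← R3 / (5/2).
R1 ← R1 − 7/2·R3.
R2 ← R2 + 2·R3.
R4 ← R4 − 7/2·R3.
R5 ← R5 + 5·R3.
R4 ← R4 / (-28/5).
R1 ← R1 + 8/5·R4.
R2 ← R2 − 6/5·R4.
R3 ← R3 + 2/5·R4.
Row 5 reduces to 0 = -1/2, a contradiction. The system is inconsistent.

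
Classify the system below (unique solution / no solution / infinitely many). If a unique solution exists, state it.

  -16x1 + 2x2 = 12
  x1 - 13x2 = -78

x1 = 0, x2 = 6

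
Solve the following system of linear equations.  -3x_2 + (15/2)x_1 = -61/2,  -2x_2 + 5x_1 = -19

no solution

Row-reduce:
R1 ← R1 / (15/2).
R2 ← R2 − 5·R1.
Row 2 reduces to 0 = 4/3, a contradiction. The system is inconsistent.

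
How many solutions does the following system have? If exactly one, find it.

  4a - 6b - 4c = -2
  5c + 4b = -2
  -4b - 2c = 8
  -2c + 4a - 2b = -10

a = -3, b = -3, c = 2

Row-reduce the augmented matrix:
R1 ← R1 / (4).
R4 ← R4 − 4·R1.
R2 ← R2 / (4).
R1 ← R1 + 3/2·R2.
R3 ← R3 + 4·R2.
R4 ← R4 − 4·R2.
R3 ← R3 / (3).
R1 ← R1 − 7/8·R3.
R2 ← R2 − 5/4·R3.
R4 ← R4 + 3·R3.
R4 reduces to 0 = 0, so the extra equation is consistent.
Reading off the reduced rows gives a = -3, b = -3, c = 2.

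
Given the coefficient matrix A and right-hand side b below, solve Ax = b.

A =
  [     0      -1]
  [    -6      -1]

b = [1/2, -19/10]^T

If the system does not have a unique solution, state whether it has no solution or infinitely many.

From equation 2: x_2 = 19/10 − 6·x_1.
Substitute into equation 1 and solve: x_1 = 2/5.
Then x_2 = -1/2.

x_1 = 2/5, x_2 = -1/2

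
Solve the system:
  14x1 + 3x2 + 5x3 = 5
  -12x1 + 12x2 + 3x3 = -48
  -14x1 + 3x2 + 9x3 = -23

x1 = 1, x2 = -3, x3 = 0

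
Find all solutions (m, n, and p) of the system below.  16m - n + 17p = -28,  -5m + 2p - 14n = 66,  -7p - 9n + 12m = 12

Row-reduce the augmented matrix:
R1 ← R1 / (16).
R2 ← R2 + 5·R1.
R3 ← R3 − 12·R1.
R2 ← R2 / (-229/16).
R1 ← R1 + 1/16·R2.
R3 ← R3 + 33/4·R2.
R3 ← R3 / (-5488/229).
R1 ← R1 − 236/229·R3.
R2 ← R2 + 117/229·R3.
Reading off the reduced rows gives m = -2, n = -4, p = 0.

m = -2, n = -4, p = 0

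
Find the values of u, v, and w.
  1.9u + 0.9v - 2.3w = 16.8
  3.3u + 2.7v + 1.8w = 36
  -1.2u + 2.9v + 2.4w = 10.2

Row-reduce the augmented matrix:
R1 ← R1 / (19/10).
R2 ← R2 − 33/10·R1.
R3 ← R3 + 6/5·R1.
R2 ← R2 / (108/95).
R1 ← R1 − 9/19·R2.
R3 ← R3 − 659/190·R2.
R3 ← R3 / (-12047/720).
R1 ← R1 + 29/8·R3.
R2 ← R2 − 367/72·R3.
Reading off the reduced rows gives u = 6, v = 6, w = 0.

u = 6, v = 6, w = 0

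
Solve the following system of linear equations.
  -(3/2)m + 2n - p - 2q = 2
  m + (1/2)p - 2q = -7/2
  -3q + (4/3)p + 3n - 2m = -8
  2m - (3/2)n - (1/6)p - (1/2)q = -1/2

no solution

Row-reduce:
R1 ← R1 / (-3/2).
R2 ← R2 − 1·R1.
R3 ← R3 + 2·R1.
R4 ← R4 − 2·R1.
R2 ← R2 / (4/3).
R1 ← R1 + 4/3·R2.
R3 ← R3 − 1/3·R2.
R4 ← R4 − 7/6·R2.
R3 ← R3 / (65/24).
R1 ← R1 − 1/2·R3.
R2 ← R2 + 1/8·R3.
R4 ← R4 + 65/48·R3.
Row 4 reduces to 0 = -1, a contradiction. The system is inconsistent.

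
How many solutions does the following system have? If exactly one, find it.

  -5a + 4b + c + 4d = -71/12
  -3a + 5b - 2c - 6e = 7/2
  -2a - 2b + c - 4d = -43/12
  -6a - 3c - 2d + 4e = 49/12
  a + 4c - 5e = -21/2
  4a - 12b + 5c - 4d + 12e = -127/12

Row-reduce the augmented matrix:
R1 ← R1 / (-5).
R2 ← R2 + 3·R1.
R3 ← R3 + 2·R1.
R4 ← R4 + 6·R1.
R5 ← R5 − 1·R1.
R6 ← R6 − 4·R1.
R2 ← R2 / (13/5).
R1 ← R1 + 4/5·R2.
R3 ← R3 + 18/5·R2.
R4 ← R4 + 24/5·R2.
R5 ← R5 − 4/5·R2.
R6 ← R6 + 44/5·R2.
R3 ← R3 / (-3).
R1 ← R1 + 1·R3.
R2 ← R2 + 1·R3.
R4 ← R4 + 9·R3.
R5 ← R5 − 5·R3.
R6 ← R6 + 3·R3.
R4 ← R4 / (202/13).
R1 ← R1 − 56/39·R4.
R2 ← R2 − 80/39·R4.
R3 ← R3 − 116/39·R4.
R5 ← R5 + 40/3·R4.
R5 ← R5 / (-511/303).
R1 ← R1 + 220/303·R5.
R2 ← R2 + 574/303·R5.
R3 ← R3 + 196/303·R5.
R4 ← R4 − 116/101·R5.
R6 reduces to 0 = 0, so the extra equation is consistent.
Reading off the reduced rows gives a = 1, b = 1, c = -9/4, d = -2/3, e = 1/2.

a = 1, b = 1, c = -9/4, d = -2/3, e = 1/2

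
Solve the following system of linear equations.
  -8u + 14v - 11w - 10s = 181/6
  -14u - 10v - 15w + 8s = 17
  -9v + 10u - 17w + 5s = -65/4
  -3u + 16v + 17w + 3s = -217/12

Row-reduce the augmented matrix:
R1 ← R1 / (-8).
R2 ← R2 + 14·R1.
R3 ← R3 − 10·R1.
R4 ← R4 + 3·R1.
R2 ← R2 / (-69/2).
R1 ← R1 + 7/4·R2.
R3 ← R3 − 17/2·R2.
R4 ← R4 − 43/4·R2.
R3 ← R3 / (-4099/138).
R1 ← R1 − 80/69·R3.
R2 ← R2 + 17/138·R3.
R4 ← R4 − 1549/69·R3.
R4 ← R4 / (56466/4099).
R1 ← R1 + 373/4099·R4.
R2 ← R2 + 3009/4099·R4.
R3 ← R3 − 168/4099·R4.
Reading off the reduced rows gives u = -5/3, v = -2/3, w = -1/3, s = -9/4.

u = -5/3, v = -2/3, w = -1/3, s = -9/4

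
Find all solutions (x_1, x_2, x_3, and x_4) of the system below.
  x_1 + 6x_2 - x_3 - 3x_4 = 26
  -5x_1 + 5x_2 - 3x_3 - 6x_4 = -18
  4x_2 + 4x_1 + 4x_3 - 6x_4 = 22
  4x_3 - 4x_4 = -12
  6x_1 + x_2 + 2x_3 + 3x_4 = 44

x_1 = 5, x_2 = 5, x_3 = 0, x_4 = 3

Row-reduce the augmented matrix:
R2 ← R2 + 5·R1.
R3 ← R3 − 4·R1.
R5 ← R5 − 6·R1.
R2 ← R2 / (35).
R1 ← R1 − 6·R2.
R3 ← R3 + 20·R2.
R5 ← R5 + 35·R2.
R3 ← R3 / (24/7).
R1 ← R1 − 13/35·R3.
R2 ← R2 + 8/35·R3.
R4 ← R4 − 4·R3.
R4 ← R4 / (3).
R1 ← R1 − 5/4·R4.
R2 ← R2 + 1·R4.
R3 ← R3 + 7/4·R4.
R5 reduces to 0 = 0, so the extra equation is consistent.
Reading off the reduced rows gives x_1 = 5, x_2 = 5, x_3 = 0, x_4 = 3.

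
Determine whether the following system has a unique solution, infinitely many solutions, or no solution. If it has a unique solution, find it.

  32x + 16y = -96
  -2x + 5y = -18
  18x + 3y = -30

x = -1, y = -4

Row-reduce the augmented matrix:
R1 ← R1 / (32).
R2 ← R2 + 2·R1.
R3 ← R3 − 18·R1.
R2 ← R2 / (6).
R1 ← R1 − 1/2·R2.
R3 ← R3 + 6·R2.
R3 reduces to 0 = 0, so the extra equation is consistent.
Reading off the reduced rows gives x = -1, y = -4.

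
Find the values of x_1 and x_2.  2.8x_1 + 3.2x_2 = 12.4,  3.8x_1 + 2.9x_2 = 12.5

Row-reduce the augmented matrix:
R1 ← R1 / (14/5).
R2 ← R2 − 19/5·R1.
R2 ← R2 / (-101/70).
R1 ← R1 − 8/7·R2.
Reading off the reduced rows gives x_1 = 1, x_2 = 3.

x_1 = 1, x_2 = 3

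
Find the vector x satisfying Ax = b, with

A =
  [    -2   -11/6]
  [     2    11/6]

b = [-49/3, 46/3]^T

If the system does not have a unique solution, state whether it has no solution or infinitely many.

Row-reduce:
R1 ← R1 / (-2).
R2 ← R2 − 2·R1.
Row 2 reduces to 0 = -1, a contradiction. The system is inconsistent.

no solution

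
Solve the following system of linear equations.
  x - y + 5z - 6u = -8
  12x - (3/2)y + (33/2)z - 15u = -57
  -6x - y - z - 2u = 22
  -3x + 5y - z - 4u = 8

Row-reduce:
R2 ← R2 − 12·R1.
R3 ← R3 + 6·R1.
R4 ← R4 + 3·R1.
R2 ← R2 / (21/2).
R1 ← R1 + 1·R2.
R3 ← R3 + 7·R2.
R4 ← R4 − 2·R2.
Swap R3 and R4.
R3 ← R3 / (156/7).
R1 ← R1 − 6/7·R3.
R2 ← R2 + 29/7·R3.
Rank is 3 with 4 unknowns, leaving u free.

infinitely many solutions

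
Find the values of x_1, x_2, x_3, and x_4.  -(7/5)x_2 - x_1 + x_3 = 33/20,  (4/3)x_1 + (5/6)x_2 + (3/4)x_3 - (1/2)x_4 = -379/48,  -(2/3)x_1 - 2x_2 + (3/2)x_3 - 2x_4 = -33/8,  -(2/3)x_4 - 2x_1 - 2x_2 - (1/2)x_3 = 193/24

Row-reduce the augmented matrix:
R1 ← R1 / (-1).
R2 ← R2 − 4/3·R1.
R3 ← R3 + 2/3·R1.
R4 ← R4 + 2·R1.
R2 ← R2 / (-31/30).
R1 ← R1 − 7/5·R2.
R3 ← R3 + 16/15·R2.
R4 ← R4 − 4/5·R2.
R3 ← R3 / (-245/186).
R1 ← R1 − 113/62·R3.
R2 ← R2 + 125/62·R3.
R4 ← R4 + 55/62·R3.
R4 ← R4 / (-8/147).
R1 ← R1 + 669/245·R4.
R2 ← R2 − 135/49·R4.
R3 ← R3 − 276/245·R4.
Reading off the reduced rows gives x_1 = -3, x_2 = -1, x_3 = -11/4, x_4 = 2.

x_1 = -3, x_2 = -1, x_3 = -11/4, x_4 = 2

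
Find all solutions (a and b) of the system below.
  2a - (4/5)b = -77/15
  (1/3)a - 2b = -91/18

Row-reduce the augmented matrix:
R1 ← R1 / (2).
R2 ← R2 − 1/3·R1.
R2 ← R2 / (-28/15).
R1 ← R1 + 2/5·R2.
Reading off the reduced rows gives a = -5/3, b = 9/4.

a = -5/3, b = 9/4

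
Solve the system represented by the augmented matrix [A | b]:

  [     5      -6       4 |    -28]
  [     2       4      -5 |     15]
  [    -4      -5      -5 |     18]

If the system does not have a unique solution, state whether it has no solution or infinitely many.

x_1 = -2, x_2 = 1, x_3 = -3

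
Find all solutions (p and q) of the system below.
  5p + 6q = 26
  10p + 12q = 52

infinitely many solutions

Row-reduce:
R1 ← R1 / (5).
R2 ← R2 − 10·R1.
Rank is 1 with 2 unknowns, leaving q free.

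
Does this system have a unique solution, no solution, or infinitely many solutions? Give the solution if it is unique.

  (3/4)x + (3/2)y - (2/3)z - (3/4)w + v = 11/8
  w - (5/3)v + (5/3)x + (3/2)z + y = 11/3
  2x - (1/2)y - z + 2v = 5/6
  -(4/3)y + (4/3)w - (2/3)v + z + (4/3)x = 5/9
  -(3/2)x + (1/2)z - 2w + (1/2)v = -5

Row-reduce the augmented matrix:
R1 ← R1 / (3/4).
R2 ← R2 − 5/3·R1.
R3 ← R3 − 2·R1.
R4 ← R4 − 4/3·R1.
R5 ← R5 + 3/2·R1.
R2 ← R2 / (-7/3).
R1 ← R1 − 2·R2.
R3 ← R3 + 9/2·R2.
R4 ← R4 + 4·R2.
R5 ← R5 − 3·R2.
R3 ← R3 / (-179/36).
R1 ← R1 − 5/3·R3.
R2 ← R2 + 23/18·R3.
R4 ← R4 + 79/27·R3.
R5 ← R5 − 3·R3.
R4 ← R4 / (-208/3759).
R1 ← R1 − 291/1253·R4.
R2 ← R2 + 60/179·R4.
R3 ← R3 − 792/1253·R4.
R5 ← R5 + 4931/2506·R4.
R5 ← R5 / (-575/104).
R1 ← R1 − 59/52·R5.
R2 ← R2 + 17/13·R5.
R3 ← R3 − 12/13·R5.
R4 ← R4 + 189/52·R5.
Reading off the reduced rows gives x = 2, y = 1/3, z = -3, w = -1/2, v = -3.

x = 2, y = 1/3, z = -3, w = -1/2, v = -3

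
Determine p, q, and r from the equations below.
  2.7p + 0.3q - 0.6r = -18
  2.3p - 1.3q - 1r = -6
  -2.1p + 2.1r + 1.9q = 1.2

p = -6, q = -6, r = 0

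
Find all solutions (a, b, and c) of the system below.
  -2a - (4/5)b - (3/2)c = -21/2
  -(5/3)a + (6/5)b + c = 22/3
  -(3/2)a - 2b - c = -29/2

Row-reduce the augmented matrix:
R1 ← R1 / (-2).
R2 ← R2 + 5/3·R1.
R3 ← R3 + 3/2·R1.
R2 ← R2 / (28/15).
R1 ← R1 − 2/5·R2.
R3 ← R3 + 7/5·R2.
R3 ← R3 / (29/16).
R1 ← R1 − 15/56·R3.
R2 ← R2 − 135/112·R3.
Reading off the reduced rows gives a = 1, b = 5, c = 3.

a = 1, b = 5, c = 3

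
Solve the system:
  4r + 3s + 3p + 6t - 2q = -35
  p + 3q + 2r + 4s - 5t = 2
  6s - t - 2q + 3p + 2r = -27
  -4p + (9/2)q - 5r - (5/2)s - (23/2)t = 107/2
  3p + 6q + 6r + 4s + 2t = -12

Row-reduce:
R1 ← R1 / (3).
R2 ← R2 − 1·R1.
R3 ← R3 − 3·R1.
R4 ← R4 + 4·R1.
R5 ← R5 − 3·R1.
R2 ← R2 / (11/3).
R1 ← R1 + 2/3·R2.
R4 ← R4 − 11/6·R2.
R5 ← R5 − 8·R2.
R3 ← R3 / (-2).
R1 ← R1 − 16/11·R3.
R2 ← R2 − 2/11·R3.
R5 ← R5 − 6/11·R3.
Swap R4 and R5.
R4 ← R4 / (-52/11).
R1 ← R1 − 41/11·R4.
R2 ← R2 − 12/11·R4.
R3 ← R3 + 3/2·R4.
Rank is 4 with 5 unknowns, leaving t free.

infinitely many solutions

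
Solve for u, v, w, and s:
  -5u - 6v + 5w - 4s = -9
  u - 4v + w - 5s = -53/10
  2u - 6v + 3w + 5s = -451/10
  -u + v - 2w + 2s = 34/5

Row-reduce the augmented matrix:
R1 ← R1 / (-5).
R2 ← R2 − 1·R1.
R3 ← R3 − 2·R1.
R4 ← R4 + 1·R1.
R2 ← R2 / (-26/5).
R1 ← R1 − 6/5·R2.
R3 ← R3 + 42/5·R2.
R4 ← R4 − 11/5·R2.
R3 ← R3 / (23/13).
R1 ← R1 + 7/13·R3.
R2 ← R2 + 5/13·R3.
R4 ← R4 + 28/13·R3.
R4 ← R4 / (731/46).
R1 ← R1 − 77/23·R4.
R2 ← R2 − 179/46·R4.
R3 ← R3 − 166/23·R4.
Reading off the reduced rows gives u = -14/5, v = 3, w = -3, s = -5/2.

u = -14/5, v = 3, w = -3, s = -5/2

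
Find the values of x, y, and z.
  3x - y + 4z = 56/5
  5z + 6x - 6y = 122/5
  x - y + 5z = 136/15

Row-reduce the augmented matrix:
R1 ← R1 / (3).
R2 ← R2 − 6·R1.
R3 ← R3 − 1·R1.
R2 ← R2 / (-4).
R1 ← R1 + 1/3·R2.
R3 ← R3 + 2/3·R2.
R3 ← R3 / (25/6).
R1 ← R1 − 19/12·R3.
R2 ← R2 − 3/4·R3.
Reading off the reduced rows gives x = 5/3, y = -7/5, z = 6/5.

x = 5/3, y = -7/5, z = 6/5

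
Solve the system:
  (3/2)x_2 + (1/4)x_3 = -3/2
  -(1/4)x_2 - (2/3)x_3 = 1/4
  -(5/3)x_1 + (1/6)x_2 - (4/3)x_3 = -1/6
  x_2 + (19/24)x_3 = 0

Row-reduce:
Swap R1 and R3.
R1 ← R1 / (-5/3).
R2 ← R2 / (-1/4).
R1 ← R1 + 1/10·R2.
R3 ← R3 − 3/2·R2.
R4 ← R4 − 1·R2.
R3 ← R3 / (-15/4).
R1 ← R1 − 16/15·R3.
R2 ← R2 − 8/3·R3.
R4 ← R4 + 15/8·R3.
Row 4 reduces to 0 = 1, a contradiction. The system is inconsistent.

no solution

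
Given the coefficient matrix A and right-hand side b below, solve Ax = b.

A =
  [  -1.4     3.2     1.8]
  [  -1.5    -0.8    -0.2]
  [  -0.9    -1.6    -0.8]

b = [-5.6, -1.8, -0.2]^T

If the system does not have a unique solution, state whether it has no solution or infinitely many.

x_1 = 2, x_2 = -2, x_3 = 2

Row-reduce the augmented matrix:
R1 ← R1 / (-7/5).
R2 ← R2 + 3/2·R1.
R3 ← R3 + 9/10·R1.
R2 ← R2 / (-148/35).
R1 ← R1 + 16/7·R2.
R3 ← R3 + 128/35·R2.
R3 ← R3 / (-43/370).
R1 ← R1 + 5/37·R3.
R2 ← R2 − 149/296·R3.
Reading off the reduced rows gives x_1 = 2, x_2 = -2, x_3 = 2.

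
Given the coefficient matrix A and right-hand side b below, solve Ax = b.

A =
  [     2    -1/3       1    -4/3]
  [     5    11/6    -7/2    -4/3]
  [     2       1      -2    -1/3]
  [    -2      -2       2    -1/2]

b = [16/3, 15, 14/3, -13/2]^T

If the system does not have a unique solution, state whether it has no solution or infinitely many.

Row-reduce:
R1 ← R1 / (2).
R2 ← R2 − 5·R1.
R3 ← R3 − 2·R1.
R4 ← R4 + 2·R1.
R2 ← R2 / (8/3).
R1 ← R1 + 1/6·R2.
R3 ← R3 − 4/3·R2.
R4 ← R4 + 7/3·R2.
Swap R3 and R4.
R3 ← R3 / (-9/4).
R1 ← R1 − 1/8·R3.
R2 ← R2 + 9/4·R3.
Row 4 reduces to 0 = -3/2, a contradiction. The system is inconsistent.

no solution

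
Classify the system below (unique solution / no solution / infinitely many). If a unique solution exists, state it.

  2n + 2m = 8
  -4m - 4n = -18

Row-reduce:
R1 ← R1 / (2).
R2 ← R2 + 4·R1.
Row 2 reduces to 0 = -2, a contradiction. The system is inconsistent.

no solution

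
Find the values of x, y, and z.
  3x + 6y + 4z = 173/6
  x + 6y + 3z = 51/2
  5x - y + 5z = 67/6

Row-reduce the augmented matrix:
R1 ← R1 / (3).
R2 ← R2 − 1·R1.
R3 ← R3 − 5·R1.
R2 ← R2 / (4).
R1 ← R1 − 2·R2.
R3 ← R3 + 11·R2.
R3 ← R3 / (35/12).
R1 ← R1 − 1/2·R3.
R2 ← R2 − 5/12·R3.
Reading off the reduced rows gives x = 1/2, y = 3, z = 7/3.

x = 1/2, y = 3, z = 7/3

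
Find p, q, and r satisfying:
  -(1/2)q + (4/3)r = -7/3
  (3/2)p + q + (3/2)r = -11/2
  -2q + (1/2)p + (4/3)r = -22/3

p = -4, q = 2, r = -1

Row-reduce the augmented matrix:
Swap R1 and R2.
R1 ← R1 / (3/2).
R3 ← R3 − 1/2·R1.
R2 ← R2 / (-1/2).
R1 ← R1 − 2/3·R2.
R3 ← R3 + 7/3·R2.
R3 ← R3 / (-97/18).
R1 ← R1 − 25/9·R3.
R2 ← R2 + 8/3·R3.
Reading off the reduced rows gives p = -4, q = 2, r = -1.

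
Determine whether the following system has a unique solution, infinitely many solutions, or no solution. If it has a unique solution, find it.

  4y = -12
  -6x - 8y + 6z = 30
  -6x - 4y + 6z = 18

Row-reduce:
Swap R1 and R2.
R1 ← R1 / (-6).
R3 ← R3 + 6·R1.
R2 ← R2 / (4).
R1 ← R1 − 4/3·R2.
R3 ← R3 − 4·R2.
Rank is 2 with 3 unknowns, leaving z free.

infinitely many solutions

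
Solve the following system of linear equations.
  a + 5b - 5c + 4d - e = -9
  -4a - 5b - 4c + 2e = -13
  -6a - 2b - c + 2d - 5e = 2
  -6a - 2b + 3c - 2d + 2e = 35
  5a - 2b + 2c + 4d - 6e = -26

a = -4, b = 3, c = 5, d = 2, e = 3

Row-reduce the augmented matrix:
R2 ← R2 + 4·R1.
R3 ← R3 + 6·R1.
R4 ← R4 + 6·R1.
R5 ← R5 − 5·R1.
R2 ← R2 / (15).
R1 ← R1 − 5·R2.
R3 ← R3 − 28·R2.
R4 ← R4 − 28·R2.
R5 ← R5 + 27·R2.
R3 ← R3 / (69/5).
R1 ← R1 − 3·R3.
R2 ← R2 + 8/5·R3.
R4 ← R4 − 89/5·R3.
R5 ← R5 + 81/5·R3.
R4 ← R4 / (-596/207).
R1 ← R1 + 34/69·R4.
R2 ← R2 − 128/207·R4.
R3 ← R3 + 58/207·R4.
R5 ← R5 − 190/23·R4.
R5 ← R5 / (3873/298).
R1 ← R1 + 93/298·R5.
R2 ← R2 − 146/149·R5.
R3 ← R3 + 421/298·R5.
R4 ← R4 + 1885/596·R5.
Reading off the reduced rows gives a = -4, b = 3, c = 5, d = 2, e = 3.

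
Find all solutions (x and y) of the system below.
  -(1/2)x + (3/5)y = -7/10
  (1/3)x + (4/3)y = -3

Row-reduce the augmented matrix:
R1 ← R1 / (-1/2).
R2 ← R2 − 1/3·R1.
R2 ← R2 / (26/15).
R1 ← R1 + 6/5·R2.
Reading off the reduced rows gives x = -1, y = -2.

x = -1, y = -2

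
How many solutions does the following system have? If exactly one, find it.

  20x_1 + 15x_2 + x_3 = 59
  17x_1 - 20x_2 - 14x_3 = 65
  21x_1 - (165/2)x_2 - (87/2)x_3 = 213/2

Row-reduce:
R1 ← R1 / (20).
R2 ← R2 − 17·R1.
R3 ← R3 − 21·R1.
R2 ← R2 / (-131/4).
R1 ← R1 − 3/4·R2.
R3 ← R3 + 393/4·R2.
Rank is 2 with 3 unknowns, leaving x_3 free.

infinitely many solutions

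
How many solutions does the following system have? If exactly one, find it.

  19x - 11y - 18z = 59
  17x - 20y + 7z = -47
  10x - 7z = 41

Row-reduce the augmented matrix:
R1 ← R1 / (19).
R2 ← R2 − 17·R1.
R3 ← R3 − 10·R1.
R2 ← R2 / (-193/19).
R1 ← R1 + 11/19·R2.
R3 ← R3 − 110/19·R2.
R3 ← R3 / (3019/193).
R1 ← R1 + 437/193·R3.
R2 ← R2 + 439/193·R3.
Reading off the reduced rows gives x = 2, y = 3, z = -3.

x = 2, y = 3, z = -3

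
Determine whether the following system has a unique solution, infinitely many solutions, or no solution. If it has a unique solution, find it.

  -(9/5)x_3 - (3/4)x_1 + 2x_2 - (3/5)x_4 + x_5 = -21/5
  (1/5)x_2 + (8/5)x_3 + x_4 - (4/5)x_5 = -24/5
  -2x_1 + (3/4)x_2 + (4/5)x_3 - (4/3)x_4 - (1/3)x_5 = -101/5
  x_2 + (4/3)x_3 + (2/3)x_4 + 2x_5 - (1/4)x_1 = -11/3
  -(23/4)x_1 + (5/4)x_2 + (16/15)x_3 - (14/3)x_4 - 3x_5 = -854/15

infinitely many solutions

Row-reduce:
R1 ← R1 / (-3/4).
R3 ← R3 + 2·R1.
R4 ← R4 + 1/4·R1.
R5 ← R5 + 23/4·R1.
R2 ← R2 / (1/5).
R1 ← R1 + 8/3·R2.
R3 ← R3 + 55/12·R2.
R4 ← R4 − 1/3·R2.
R5 ← R5 + 169/12·R2.
R3 ← R3 / (634/15).
R1 ← R1 − 356/15·R3.
R2 ← R2 − 8·R3.
R4 ← R4 + 11/15·R3.
R5 ← R5 − 1913/15·R3.
R4 ← R4 / (-15131/38040).
R1 ← R1 − 10609/9510·R4.
R2 ← R2 − 194/317·R4.
R3 ← R3 − 1391/2536·R4.
R5 ← R5 − 15131/38040·R4.
Rank is 4 with 5 unknowns, leaving x_5 free.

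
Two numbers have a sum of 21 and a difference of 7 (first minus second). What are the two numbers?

Let x = first number, y = second number.
  x + y = 21
  x - y = 7
From equation 1: x = 21 − y.
Substitute into equation 2 and solve: y = 7.
Then x = 14.

first number: 14, second number: 7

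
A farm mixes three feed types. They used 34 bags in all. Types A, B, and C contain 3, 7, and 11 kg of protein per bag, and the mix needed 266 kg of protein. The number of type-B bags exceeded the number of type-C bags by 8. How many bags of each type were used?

type-A bags: 4, type-B bags: 19, type-C bags: 11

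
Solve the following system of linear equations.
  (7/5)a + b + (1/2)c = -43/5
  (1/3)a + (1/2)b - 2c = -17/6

Row-reduce:
R1 ← R1 / (7/5).
R2 ← R2 − 1/3·R1.
R2 ← R2 / (11/42).
R1 ← R1 − 5/7·R2.
Rank is 2 with 3 unknowns, leaving c free.

infinitely many solutions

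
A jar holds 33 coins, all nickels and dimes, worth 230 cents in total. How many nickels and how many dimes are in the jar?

nickels: 20, dimes: 13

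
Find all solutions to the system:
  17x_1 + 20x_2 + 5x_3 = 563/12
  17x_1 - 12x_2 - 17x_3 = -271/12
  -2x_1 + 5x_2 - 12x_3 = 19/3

x_1 = 1/3, x_2 = 2, x_3 = 1/4

Row-reduce the augmented matrix:
R1 ← R1 / (17).
R2 ← R2 − 17·R1.
R3 ← R3 + 2·R1.
R2 ← R2 / (-32).
R1 ← R1 − 20/17·R2.
R3 ← R3 − 125/17·R2.
R3 ← R3 / (-4479/272).
R1 ← R1 + 35/68·R3.
R2 ← R2 − 11/16·R3.
Reading off the reduced rows gives x_1 = 1/3, x_2 = 2, x_3 = 1/4.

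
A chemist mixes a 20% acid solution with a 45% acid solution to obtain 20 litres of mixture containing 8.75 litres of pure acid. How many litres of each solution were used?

litres of solution A: 1, litres of solution B: 19

Let a = litres of solution A, b = litres of solution B.
  a + b = 20
  (1/5)a + (9/20)b = 35/4
From equation 1: a = 20 − b.
Substitute into equation 2 and solve: b = 19.
Then a = 1.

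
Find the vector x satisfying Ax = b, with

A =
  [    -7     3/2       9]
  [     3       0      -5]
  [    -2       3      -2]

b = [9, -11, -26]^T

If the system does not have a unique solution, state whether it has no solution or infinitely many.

infinitely many solutions

Row-reduce:
R1 ← R1 / (-7).
R2 ← R2 − 3·R1.
R3 ← R3 + 2·R1.
R2 ← R2 / (9/14).
R1 ← R1 + 3/14·R2.
R3 ← R3 − 18/7·R2.
Rank is 2 with 3 unknowns, leaving x_3 free.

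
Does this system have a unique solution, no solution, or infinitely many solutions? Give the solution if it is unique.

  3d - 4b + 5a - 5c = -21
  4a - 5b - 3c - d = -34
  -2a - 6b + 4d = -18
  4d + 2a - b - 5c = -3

Row-reduce the augmented matrix:
R1 ← R1 / (5).
R2 ← R2 − 4·R1.
R3 ← R3 + 2·R1.
R4 ← R4 − 2·R1.
R2 ← R2 / (-9/5).
R1 ← R1 + 4/5·R2.
R3 ← R3 + 38/5·R2.
R4 ← R4 − 3/5·R2.
R3 ← R3 / (-56/9).
R1 ← R1 + 13/9·R3.
R2 ← R2 + 5/9·R3.
R4 ← R4 + 8/3·R3.
R4 ← R4 / (-47/7).
R1 ← R1 + 17/7·R4.
R2 ← R2 − 1/7·R4.
R3 ← R3 + 22/7·R4.
Reading off the reduced rows gives a = 0, b = 5, c = 2, d = 3.

a = 0, b = 5, c = 2, d = 3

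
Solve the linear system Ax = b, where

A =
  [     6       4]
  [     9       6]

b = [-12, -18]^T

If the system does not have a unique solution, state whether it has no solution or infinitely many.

infinitely many solutions

Row-reduce:
R1 ← R1 / (6).
R2 ← R2 − 9·R1.
Rank is 1 with 2 unknowns, leaving x_2 free.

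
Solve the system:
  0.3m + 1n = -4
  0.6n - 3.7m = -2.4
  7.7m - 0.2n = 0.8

Row-reduce the augmented matrix:
R1 ← R1 / (3/10).
R2 ← R2 + 37/10·R1.
R3 ← R3 − 77/10·R1.
R2 ← R2 / (194/15).
R1 ← R1 − 10/3·R2.
R3 ← R3 + 388/15·R2.
R3 reduces to 0 = 0, so the extra equation is consistent.
Reading off the reduced rows gives m = 0, n = -4.

m = 0, n = -4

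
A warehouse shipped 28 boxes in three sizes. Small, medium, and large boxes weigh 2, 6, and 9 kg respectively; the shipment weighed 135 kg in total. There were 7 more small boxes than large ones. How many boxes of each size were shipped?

small boxes: 12, medium boxes: 11, large boxes: 5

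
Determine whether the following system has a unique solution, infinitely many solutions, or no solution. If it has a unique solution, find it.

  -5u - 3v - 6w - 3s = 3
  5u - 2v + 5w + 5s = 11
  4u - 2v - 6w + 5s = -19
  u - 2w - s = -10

Row-reduce the augmented matrix:
R1 ← R1 / (-5).
R2 ← R2 − 5·R1.
R3 ← R3 − 4·R1.
R4 ← R4 − 1·R1.
R2 ← R2 / (-5).
R1 ← R1 − 3/5·R2.
R3 ← R3 + 22/5·R2.
R4 ← R4 + 3/5·R2.
R3 ← R3 / (-248/25).
R1 ← R1 − 27/25·R3.
R2 ← R2 − 1/5·R3.
R4 ← R4 + 77/25·R3.
R4 ← R4 / (-521/248).
R1 ← R1 − 231/248·R4.
R2 ← R2 + 95/248·R4.
R3 ← R3 + 21/248·R4.
Reading off the reduced rows gives u = -3, v = -3, w = 3, s = 1.

u = -3, v = -3, w = 3, s = 1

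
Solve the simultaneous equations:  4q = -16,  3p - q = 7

p = 1, q = -4

From equation 2: q = -7 + 3·p.
Substitute into equation 1 and solve: p = 1.
Then q = -4.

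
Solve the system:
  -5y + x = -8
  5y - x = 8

infinitely many solutions

Row-reduce:
R2 ← R2 + 1·R1.
Rank is 1 with 2 unknowns, leaving y free.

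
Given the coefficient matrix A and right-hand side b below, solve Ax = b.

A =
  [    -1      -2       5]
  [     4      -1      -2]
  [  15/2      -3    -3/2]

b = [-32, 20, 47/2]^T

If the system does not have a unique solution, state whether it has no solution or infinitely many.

no solution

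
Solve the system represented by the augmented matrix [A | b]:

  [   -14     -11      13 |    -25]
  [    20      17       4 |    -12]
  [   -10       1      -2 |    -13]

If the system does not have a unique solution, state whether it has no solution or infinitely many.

x_1 = 3/2, x_2 = -2, x_3 = -2

Row-reduce the augmented matrix:
R1 ← R1 / (-14).
R2 ← R2 − 20·R1.
R3 ← R3 + 10·R1.
R2 ← R2 / (9/7).
R1 ← R1 − 11/14·R2.
R3 ← R3 − 62/7·R2.
R3 ← R3 / (-1501/9).
R1 ← R1 + 265/18·R3.
R2 ← R2 − 158/9·R3.
Reading off the reduced rows gives x_1 = 3/2, x_2 = -2, x_3 = -2.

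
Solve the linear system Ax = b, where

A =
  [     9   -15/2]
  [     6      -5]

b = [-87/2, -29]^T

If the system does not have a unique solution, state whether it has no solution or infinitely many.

infinitely many solutions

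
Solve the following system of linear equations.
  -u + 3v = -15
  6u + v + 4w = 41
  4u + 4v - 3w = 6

u = 6, v = -3, w = 2

Row-reduce the augmented matrix:
R1 ← R1 / (-1).
R2 ← R2 − 6·R1.
R3 ← R3 − 4·R1.
R2 ← R2 / (19).
R1 ← R1 + 3·R2.
R3 ← R3 − 16·R2.
R3 ← R3 / (-121/19).
R1 ← R1 − 12/19·R3.
R2 ← R2 − 4/19·R3.
Reading off the reduced rows gives u = 6, v = -3, w = 2.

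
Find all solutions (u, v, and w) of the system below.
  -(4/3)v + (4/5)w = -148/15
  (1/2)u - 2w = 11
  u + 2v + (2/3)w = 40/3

u = 6, v = 5, w = -4

Row-reduce the augmented matrix:
Swap R1 and R2.
R1 ← R1 / (1/2).
R3 ← R3 − 1·R1.
R2 ← R2 / (-4/3).
R3 ← R3 − 2·R2.
R3 ← R3 / (88/15).
R1 ← R1 + 4·R3.
R2 ← R2 + 3/5·R3.
Reading off the reduced rows gives u = 6, v = 5, w = -4.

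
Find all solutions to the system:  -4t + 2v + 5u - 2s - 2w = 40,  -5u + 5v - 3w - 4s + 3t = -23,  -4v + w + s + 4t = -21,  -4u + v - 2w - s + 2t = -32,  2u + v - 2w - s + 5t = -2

Row-reduce the augmented matrix:
R1 ← R1 / (5).
R2 ← R2 + 5·R1.
R4 ← R4 + 4·R1.
R5 ← R5 − 2·R1.
R2 ← R2 / (7).
R1 ← R1 − 2/5·R2.
R3 ← R3 + 4·R2.
R4 ← R4 − 13/5·R2.
R5 ← R5 − 1/5·R2.
R3 ← R3 / (-13/7).
R1 ← R1 + 4/35·R3.
R2 ← R2 + 5/7·R3.
R4 ← R4 + 61/35·R3.
R5 ← R5 + 37/35·R3.
R4 ← R4 / (124/65).
R1 ← R1 − 6/65·R4.
R2 ← R2 − 1/13·R4.
R3 ← R3 − 17/13·R4.
R5 ← R5 − 88/65·R4.
R5 ← R5 / (234/31).
R1 ← R1 + 47/62·R5.
R2 ← R2 + 161/124·R5.
R3 ← R3 − 115/124·R5.
R4 ← R4 + 263/124·R5.
Reading off the reduced rows gives u = 6, v = 4, w = 5, s = -2, t = -2.

u = 6, v = 4, w = 5, s = -2, t = -2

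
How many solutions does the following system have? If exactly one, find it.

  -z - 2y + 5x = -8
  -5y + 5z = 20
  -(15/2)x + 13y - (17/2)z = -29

Row-reduce:
R1 ← R1 / (5).
R3 ← R3 + 15/2·R1.
R2 ← R2 / (-5).
R1 ← R1 + 2/5·R2.
R3 ← R3 − 10·R2.
Row 3 reduces to 0 = -1, a contradiction. The system is inconsistent.

no solution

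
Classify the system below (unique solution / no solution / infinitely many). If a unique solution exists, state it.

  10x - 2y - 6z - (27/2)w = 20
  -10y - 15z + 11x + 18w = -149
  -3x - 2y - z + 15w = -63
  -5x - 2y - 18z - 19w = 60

infinitely many solutions

Row-reduce:
R1 ← R1 / (10).
R2 ← R2 − 11·R1.
R3 ← R3 + 3·R1.
R4 ← R4 + 5·R1.
R2 ← R2 / (-39/5).
R1 ← R1 + 1/5·R2.
R3 ← R3 + 13/5·R2.
R4 ← R4 + 3·R2.
Swap R3 and R4.
R3 ← R3 / (-231/13).
R1 ← R1 + 5/13·R3.
R2 ← R2 − 14/13·R3.
Rank is 3 with 4 unknowns, leaving w free.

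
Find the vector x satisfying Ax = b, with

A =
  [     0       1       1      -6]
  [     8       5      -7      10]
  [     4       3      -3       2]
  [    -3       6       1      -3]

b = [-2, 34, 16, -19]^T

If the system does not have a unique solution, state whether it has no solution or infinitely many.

infinitely many solutions

Row-reduce:
Swap R1 and R2.
R1 ← R1 / (8).
R3 ← R3 − 4·R1.
R4 ← R4 + 3·R1.
R1 ← R1 − 5/8·R2.
R3 ← R3 − 1/2·R2.
R4 ← R4 − 63/8·R2.
Swap R3 and R4.
R3 ← R3 / (-19/2).
R1 ← R1 + 3/2·R3.
R2 ← R2 − 1·R3.
Rank is 3 with 4 unknowns, leaving x_4 free.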